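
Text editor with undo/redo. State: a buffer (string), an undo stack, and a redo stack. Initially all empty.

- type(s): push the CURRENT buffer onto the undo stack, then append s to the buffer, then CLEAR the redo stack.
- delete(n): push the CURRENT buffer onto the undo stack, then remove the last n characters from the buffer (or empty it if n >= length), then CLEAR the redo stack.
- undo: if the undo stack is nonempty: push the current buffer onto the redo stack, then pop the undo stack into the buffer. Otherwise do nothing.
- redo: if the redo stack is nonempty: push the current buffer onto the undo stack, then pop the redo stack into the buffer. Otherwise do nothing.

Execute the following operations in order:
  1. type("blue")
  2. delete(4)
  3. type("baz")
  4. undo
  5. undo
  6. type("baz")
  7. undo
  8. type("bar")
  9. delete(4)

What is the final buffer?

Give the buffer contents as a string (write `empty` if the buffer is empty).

Answer: blu

Derivation:
After op 1 (type): buf='blue' undo_depth=1 redo_depth=0
After op 2 (delete): buf='(empty)' undo_depth=2 redo_depth=0
After op 3 (type): buf='baz' undo_depth=3 redo_depth=0
After op 4 (undo): buf='(empty)' undo_depth=2 redo_depth=1
After op 5 (undo): buf='blue' undo_depth=1 redo_depth=2
After op 6 (type): buf='bluebaz' undo_depth=2 redo_depth=0
After op 7 (undo): buf='blue' undo_depth=1 redo_depth=1
After op 8 (type): buf='bluebar' undo_depth=2 redo_depth=0
After op 9 (delete): buf='blu' undo_depth=3 redo_depth=0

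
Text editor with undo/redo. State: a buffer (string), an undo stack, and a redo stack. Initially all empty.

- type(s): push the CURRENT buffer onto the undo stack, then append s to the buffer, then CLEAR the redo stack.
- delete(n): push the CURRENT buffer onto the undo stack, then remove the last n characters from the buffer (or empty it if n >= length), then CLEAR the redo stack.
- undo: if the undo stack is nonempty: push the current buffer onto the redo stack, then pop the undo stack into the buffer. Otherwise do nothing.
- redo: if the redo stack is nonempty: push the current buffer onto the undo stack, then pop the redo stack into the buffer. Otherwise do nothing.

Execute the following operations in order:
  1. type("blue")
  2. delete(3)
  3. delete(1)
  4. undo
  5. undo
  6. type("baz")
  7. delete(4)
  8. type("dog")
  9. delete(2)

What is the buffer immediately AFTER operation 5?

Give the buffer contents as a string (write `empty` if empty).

Answer: blue

Derivation:
After op 1 (type): buf='blue' undo_depth=1 redo_depth=0
After op 2 (delete): buf='b' undo_depth=2 redo_depth=0
After op 3 (delete): buf='(empty)' undo_depth=3 redo_depth=0
After op 4 (undo): buf='b' undo_depth=2 redo_depth=1
After op 5 (undo): buf='blue' undo_depth=1 redo_depth=2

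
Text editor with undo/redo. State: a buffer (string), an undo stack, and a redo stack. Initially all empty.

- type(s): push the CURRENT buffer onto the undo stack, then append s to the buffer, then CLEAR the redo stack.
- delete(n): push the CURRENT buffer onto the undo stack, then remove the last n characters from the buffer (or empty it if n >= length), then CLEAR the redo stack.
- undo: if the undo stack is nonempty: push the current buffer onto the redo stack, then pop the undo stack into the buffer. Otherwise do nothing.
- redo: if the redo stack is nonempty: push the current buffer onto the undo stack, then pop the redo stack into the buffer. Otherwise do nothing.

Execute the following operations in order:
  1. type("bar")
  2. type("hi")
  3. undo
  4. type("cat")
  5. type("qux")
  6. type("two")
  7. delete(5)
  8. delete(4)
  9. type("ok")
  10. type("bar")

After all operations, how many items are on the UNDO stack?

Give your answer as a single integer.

Answer: 8

Derivation:
After op 1 (type): buf='bar' undo_depth=1 redo_depth=0
After op 2 (type): buf='barhi' undo_depth=2 redo_depth=0
After op 3 (undo): buf='bar' undo_depth=1 redo_depth=1
After op 4 (type): buf='barcat' undo_depth=2 redo_depth=0
After op 5 (type): buf='barcatqux' undo_depth=3 redo_depth=0
After op 6 (type): buf='barcatquxtwo' undo_depth=4 redo_depth=0
After op 7 (delete): buf='barcatq' undo_depth=5 redo_depth=0
After op 8 (delete): buf='bar' undo_depth=6 redo_depth=0
After op 9 (type): buf='barok' undo_depth=7 redo_depth=0
After op 10 (type): buf='barokbar' undo_depth=8 redo_depth=0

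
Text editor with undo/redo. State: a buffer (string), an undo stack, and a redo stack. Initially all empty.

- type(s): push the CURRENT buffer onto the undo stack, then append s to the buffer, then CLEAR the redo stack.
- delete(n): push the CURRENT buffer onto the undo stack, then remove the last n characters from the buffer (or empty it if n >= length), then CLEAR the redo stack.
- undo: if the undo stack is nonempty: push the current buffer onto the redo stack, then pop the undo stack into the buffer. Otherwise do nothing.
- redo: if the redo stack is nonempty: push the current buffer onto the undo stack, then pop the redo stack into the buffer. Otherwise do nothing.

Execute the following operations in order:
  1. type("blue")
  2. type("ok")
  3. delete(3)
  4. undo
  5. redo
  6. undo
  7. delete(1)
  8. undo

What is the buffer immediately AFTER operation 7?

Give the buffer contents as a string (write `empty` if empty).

Answer: blueo

Derivation:
After op 1 (type): buf='blue' undo_depth=1 redo_depth=0
After op 2 (type): buf='blueok' undo_depth=2 redo_depth=0
After op 3 (delete): buf='blu' undo_depth=3 redo_depth=0
After op 4 (undo): buf='blueok' undo_depth=2 redo_depth=1
After op 5 (redo): buf='blu' undo_depth=3 redo_depth=0
After op 6 (undo): buf='blueok' undo_depth=2 redo_depth=1
After op 7 (delete): buf='blueo' undo_depth=3 redo_depth=0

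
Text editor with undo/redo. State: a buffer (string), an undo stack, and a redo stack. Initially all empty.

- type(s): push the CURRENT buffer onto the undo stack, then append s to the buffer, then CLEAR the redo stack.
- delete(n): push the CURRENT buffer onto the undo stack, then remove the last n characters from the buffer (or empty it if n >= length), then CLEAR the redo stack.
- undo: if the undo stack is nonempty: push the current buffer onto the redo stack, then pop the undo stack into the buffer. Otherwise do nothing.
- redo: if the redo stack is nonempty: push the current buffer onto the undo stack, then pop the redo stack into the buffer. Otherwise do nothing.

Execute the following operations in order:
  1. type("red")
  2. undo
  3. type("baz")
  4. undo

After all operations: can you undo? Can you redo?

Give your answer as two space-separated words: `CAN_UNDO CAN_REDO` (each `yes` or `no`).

After op 1 (type): buf='red' undo_depth=1 redo_depth=0
After op 2 (undo): buf='(empty)' undo_depth=0 redo_depth=1
After op 3 (type): buf='baz' undo_depth=1 redo_depth=0
After op 4 (undo): buf='(empty)' undo_depth=0 redo_depth=1

Answer: no yes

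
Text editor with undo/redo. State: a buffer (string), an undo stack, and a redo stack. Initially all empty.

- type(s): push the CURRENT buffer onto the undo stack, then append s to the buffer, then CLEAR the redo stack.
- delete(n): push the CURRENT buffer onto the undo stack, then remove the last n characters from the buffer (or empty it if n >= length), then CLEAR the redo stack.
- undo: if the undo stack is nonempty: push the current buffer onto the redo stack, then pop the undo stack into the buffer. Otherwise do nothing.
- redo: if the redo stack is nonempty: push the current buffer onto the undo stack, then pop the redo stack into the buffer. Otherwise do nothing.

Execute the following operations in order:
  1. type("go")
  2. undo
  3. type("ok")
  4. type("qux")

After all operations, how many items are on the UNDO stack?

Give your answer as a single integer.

Answer: 2

Derivation:
After op 1 (type): buf='go' undo_depth=1 redo_depth=0
After op 2 (undo): buf='(empty)' undo_depth=0 redo_depth=1
After op 3 (type): buf='ok' undo_depth=1 redo_depth=0
After op 4 (type): buf='okqux' undo_depth=2 redo_depth=0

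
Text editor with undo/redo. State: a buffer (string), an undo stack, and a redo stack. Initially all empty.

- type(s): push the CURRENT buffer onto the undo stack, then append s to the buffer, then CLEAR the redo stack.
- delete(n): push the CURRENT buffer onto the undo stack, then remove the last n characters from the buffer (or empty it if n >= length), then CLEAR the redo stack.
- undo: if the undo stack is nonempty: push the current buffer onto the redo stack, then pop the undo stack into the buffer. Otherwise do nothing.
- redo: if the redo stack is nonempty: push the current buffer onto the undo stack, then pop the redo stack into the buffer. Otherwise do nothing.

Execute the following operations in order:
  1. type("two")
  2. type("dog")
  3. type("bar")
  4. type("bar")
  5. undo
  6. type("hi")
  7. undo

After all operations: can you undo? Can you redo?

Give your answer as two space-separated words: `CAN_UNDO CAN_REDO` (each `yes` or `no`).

Answer: yes yes

Derivation:
After op 1 (type): buf='two' undo_depth=1 redo_depth=0
After op 2 (type): buf='twodog' undo_depth=2 redo_depth=0
After op 3 (type): buf='twodogbar' undo_depth=3 redo_depth=0
After op 4 (type): buf='twodogbarbar' undo_depth=4 redo_depth=0
After op 5 (undo): buf='twodogbar' undo_depth=3 redo_depth=1
After op 6 (type): buf='twodogbarhi' undo_depth=4 redo_depth=0
After op 7 (undo): buf='twodogbar' undo_depth=3 redo_depth=1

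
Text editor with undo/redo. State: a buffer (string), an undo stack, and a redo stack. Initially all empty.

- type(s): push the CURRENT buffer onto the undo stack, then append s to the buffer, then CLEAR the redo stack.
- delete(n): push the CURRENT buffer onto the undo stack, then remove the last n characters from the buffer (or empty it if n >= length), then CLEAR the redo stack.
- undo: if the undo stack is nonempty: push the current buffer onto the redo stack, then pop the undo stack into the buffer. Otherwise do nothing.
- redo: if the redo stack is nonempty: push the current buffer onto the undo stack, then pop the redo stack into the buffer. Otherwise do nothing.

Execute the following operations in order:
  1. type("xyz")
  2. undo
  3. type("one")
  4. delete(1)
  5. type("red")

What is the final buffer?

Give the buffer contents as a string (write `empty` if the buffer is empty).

Answer: onred

Derivation:
After op 1 (type): buf='xyz' undo_depth=1 redo_depth=0
After op 2 (undo): buf='(empty)' undo_depth=0 redo_depth=1
After op 3 (type): buf='one' undo_depth=1 redo_depth=0
After op 4 (delete): buf='on' undo_depth=2 redo_depth=0
After op 5 (type): buf='onred' undo_depth=3 redo_depth=0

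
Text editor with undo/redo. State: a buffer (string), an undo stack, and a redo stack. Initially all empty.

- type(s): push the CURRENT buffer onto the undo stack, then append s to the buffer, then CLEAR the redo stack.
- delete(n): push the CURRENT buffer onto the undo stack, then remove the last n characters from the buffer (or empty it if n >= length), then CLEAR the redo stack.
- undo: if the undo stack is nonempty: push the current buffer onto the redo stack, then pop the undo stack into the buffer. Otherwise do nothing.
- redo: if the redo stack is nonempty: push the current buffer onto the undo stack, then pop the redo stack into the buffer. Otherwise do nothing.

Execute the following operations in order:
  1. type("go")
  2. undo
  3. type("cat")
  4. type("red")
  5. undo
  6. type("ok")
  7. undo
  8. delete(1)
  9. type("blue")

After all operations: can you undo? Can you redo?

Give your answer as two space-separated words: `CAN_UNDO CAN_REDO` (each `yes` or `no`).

After op 1 (type): buf='go' undo_depth=1 redo_depth=0
After op 2 (undo): buf='(empty)' undo_depth=0 redo_depth=1
After op 3 (type): buf='cat' undo_depth=1 redo_depth=0
After op 4 (type): buf='catred' undo_depth=2 redo_depth=0
After op 5 (undo): buf='cat' undo_depth=1 redo_depth=1
After op 6 (type): buf='catok' undo_depth=2 redo_depth=0
After op 7 (undo): buf='cat' undo_depth=1 redo_depth=1
After op 8 (delete): buf='ca' undo_depth=2 redo_depth=0
After op 9 (type): buf='cablue' undo_depth=3 redo_depth=0

Answer: yes no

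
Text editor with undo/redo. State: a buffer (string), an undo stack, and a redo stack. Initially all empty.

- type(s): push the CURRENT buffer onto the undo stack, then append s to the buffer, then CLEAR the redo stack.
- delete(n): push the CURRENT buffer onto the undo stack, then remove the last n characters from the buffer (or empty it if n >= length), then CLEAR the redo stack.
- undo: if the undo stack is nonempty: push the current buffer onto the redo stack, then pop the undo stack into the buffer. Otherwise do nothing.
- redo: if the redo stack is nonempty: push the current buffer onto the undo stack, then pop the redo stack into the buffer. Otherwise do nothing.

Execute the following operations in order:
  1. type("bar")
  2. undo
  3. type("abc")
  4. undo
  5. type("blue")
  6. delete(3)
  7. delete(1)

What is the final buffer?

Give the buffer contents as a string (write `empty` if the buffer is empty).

After op 1 (type): buf='bar' undo_depth=1 redo_depth=0
After op 2 (undo): buf='(empty)' undo_depth=0 redo_depth=1
After op 3 (type): buf='abc' undo_depth=1 redo_depth=0
After op 4 (undo): buf='(empty)' undo_depth=0 redo_depth=1
After op 5 (type): buf='blue' undo_depth=1 redo_depth=0
After op 6 (delete): buf='b' undo_depth=2 redo_depth=0
After op 7 (delete): buf='(empty)' undo_depth=3 redo_depth=0

Answer: empty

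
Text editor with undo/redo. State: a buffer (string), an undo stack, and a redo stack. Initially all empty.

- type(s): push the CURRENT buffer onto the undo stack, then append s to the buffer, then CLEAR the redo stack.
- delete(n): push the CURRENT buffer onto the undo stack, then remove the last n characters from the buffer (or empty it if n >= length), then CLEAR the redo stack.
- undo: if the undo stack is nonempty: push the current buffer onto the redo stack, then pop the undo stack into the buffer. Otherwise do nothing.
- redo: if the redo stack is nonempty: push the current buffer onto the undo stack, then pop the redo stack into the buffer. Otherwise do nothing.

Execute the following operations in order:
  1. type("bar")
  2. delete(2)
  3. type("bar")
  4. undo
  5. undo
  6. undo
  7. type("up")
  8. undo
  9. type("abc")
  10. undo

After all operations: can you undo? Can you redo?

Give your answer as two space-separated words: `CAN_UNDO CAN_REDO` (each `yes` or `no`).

After op 1 (type): buf='bar' undo_depth=1 redo_depth=0
After op 2 (delete): buf='b' undo_depth=2 redo_depth=0
After op 3 (type): buf='bbar' undo_depth=3 redo_depth=0
After op 4 (undo): buf='b' undo_depth=2 redo_depth=1
After op 5 (undo): buf='bar' undo_depth=1 redo_depth=2
After op 6 (undo): buf='(empty)' undo_depth=0 redo_depth=3
After op 7 (type): buf='up' undo_depth=1 redo_depth=0
After op 8 (undo): buf='(empty)' undo_depth=0 redo_depth=1
After op 9 (type): buf='abc' undo_depth=1 redo_depth=0
After op 10 (undo): buf='(empty)' undo_depth=0 redo_depth=1

Answer: no yes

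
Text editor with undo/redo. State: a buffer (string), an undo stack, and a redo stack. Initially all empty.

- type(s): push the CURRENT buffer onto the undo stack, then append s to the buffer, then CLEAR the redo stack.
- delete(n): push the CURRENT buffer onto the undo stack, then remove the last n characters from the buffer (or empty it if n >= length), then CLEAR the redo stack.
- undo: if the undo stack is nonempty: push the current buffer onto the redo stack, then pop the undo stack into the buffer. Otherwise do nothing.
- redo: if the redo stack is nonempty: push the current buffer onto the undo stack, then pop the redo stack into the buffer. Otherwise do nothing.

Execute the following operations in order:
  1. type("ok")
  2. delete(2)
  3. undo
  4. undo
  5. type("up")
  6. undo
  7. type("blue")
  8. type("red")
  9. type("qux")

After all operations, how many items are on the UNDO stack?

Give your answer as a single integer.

After op 1 (type): buf='ok' undo_depth=1 redo_depth=0
After op 2 (delete): buf='(empty)' undo_depth=2 redo_depth=0
After op 3 (undo): buf='ok' undo_depth=1 redo_depth=1
After op 4 (undo): buf='(empty)' undo_depth=0 redo_depth=2
After op 5 (type): buf='up' undo_depth=1 redo_depth=0
After op 6 (undo): buf='(empty)' undo_depth=0 redo_depth=1
After op 7 (type): buf='blue' undo_depth=1 redo_depth=0
After op 8 (type): buf='bluered' undo_depth=2 redo_depth=0
After op 9 (type): buf='blueredqux' undo_depth=3 redo_depth=0

Answer: 3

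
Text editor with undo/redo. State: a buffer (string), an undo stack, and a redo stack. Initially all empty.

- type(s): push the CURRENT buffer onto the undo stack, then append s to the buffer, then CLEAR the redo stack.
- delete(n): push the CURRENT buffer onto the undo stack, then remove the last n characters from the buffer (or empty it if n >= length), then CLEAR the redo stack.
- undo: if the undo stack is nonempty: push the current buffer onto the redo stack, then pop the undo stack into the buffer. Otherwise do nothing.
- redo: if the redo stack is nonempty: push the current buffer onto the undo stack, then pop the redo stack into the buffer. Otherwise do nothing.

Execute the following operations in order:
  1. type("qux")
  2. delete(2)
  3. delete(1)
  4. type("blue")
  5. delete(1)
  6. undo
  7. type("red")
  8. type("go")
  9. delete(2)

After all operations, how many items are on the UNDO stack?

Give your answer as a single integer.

Answer: 7

Derivation:
After op 1 (type): buf='qux' undo_depth=1 redo_depth=0
After op 2 (delete): buf='q' undo_depth=2 redo_depth=0
After op 3 (delete): buf='(empty)' undo_depth=3 redo_depth=0
After op 4 (type): buf='blue' undo_depth=4 redo_depth=0
After op 5 (delete): buf='blu' undo_depth=5 redo_depth=0
After op 6 (undo): buf='blue' undo_depth=4 redo_depth=1
After op 7 (type): buf='bluered' undo_depth=5 redo_depth=0
After op 8 (type): buf='blueredgo' undo_depth=6 redo_depth=0
After op 9 (delete): buf='bluered' undo_depth=7 redo_depth=0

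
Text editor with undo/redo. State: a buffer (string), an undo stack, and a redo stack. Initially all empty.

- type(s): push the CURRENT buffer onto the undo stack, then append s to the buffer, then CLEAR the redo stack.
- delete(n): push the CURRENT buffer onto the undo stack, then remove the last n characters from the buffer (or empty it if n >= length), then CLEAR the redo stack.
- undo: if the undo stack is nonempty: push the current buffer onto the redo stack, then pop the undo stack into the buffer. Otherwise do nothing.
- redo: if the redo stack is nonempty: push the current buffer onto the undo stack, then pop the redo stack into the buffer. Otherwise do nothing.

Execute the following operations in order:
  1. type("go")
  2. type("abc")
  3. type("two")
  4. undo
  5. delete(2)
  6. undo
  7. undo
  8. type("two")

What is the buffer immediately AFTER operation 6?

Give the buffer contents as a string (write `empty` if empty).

Answer: goabc

Derivation:
After op 1 (type): buf='go' undo_depth=1 redo_depth=0
After op 2 (type): buf='goabc' undo_depth=2 redo_depth=0
After op 3 (type): buf='goabctwo' undo_depth=3 redo_depth=0
After op 4 (undo): buf='goabc' undo_depth=2 redo_depth=1
After op 5 (delete): buf='goa' undo_depth=3 redo_depth=0
After op 6 (undo): buf='goabc' undo_depth=2 redo_depth=1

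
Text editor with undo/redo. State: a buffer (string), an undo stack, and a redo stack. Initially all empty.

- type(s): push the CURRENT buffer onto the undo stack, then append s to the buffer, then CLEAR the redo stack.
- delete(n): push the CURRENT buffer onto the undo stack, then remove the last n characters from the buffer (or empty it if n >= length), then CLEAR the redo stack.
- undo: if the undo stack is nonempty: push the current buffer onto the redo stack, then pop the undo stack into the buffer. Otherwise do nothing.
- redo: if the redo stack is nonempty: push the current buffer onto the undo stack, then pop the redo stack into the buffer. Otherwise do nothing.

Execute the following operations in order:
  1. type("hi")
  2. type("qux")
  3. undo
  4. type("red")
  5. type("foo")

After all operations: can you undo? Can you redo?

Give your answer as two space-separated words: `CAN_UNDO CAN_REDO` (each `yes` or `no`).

After op 1 (type): buf='hi' undo_depth=1 redo_depth=0
After op 2 (type): buf='hiqux' undo_depth=2 redo_depth=0
After op 3 (undo): buf='hi' undo_depth=1 redo_depth=1
After op 4 (type): buf='hired' undo_depth=2 redo_depth=0
After op 5 (type): buf='hiredfoo' undo_depth=3 redo_depth=0

Answer: yes no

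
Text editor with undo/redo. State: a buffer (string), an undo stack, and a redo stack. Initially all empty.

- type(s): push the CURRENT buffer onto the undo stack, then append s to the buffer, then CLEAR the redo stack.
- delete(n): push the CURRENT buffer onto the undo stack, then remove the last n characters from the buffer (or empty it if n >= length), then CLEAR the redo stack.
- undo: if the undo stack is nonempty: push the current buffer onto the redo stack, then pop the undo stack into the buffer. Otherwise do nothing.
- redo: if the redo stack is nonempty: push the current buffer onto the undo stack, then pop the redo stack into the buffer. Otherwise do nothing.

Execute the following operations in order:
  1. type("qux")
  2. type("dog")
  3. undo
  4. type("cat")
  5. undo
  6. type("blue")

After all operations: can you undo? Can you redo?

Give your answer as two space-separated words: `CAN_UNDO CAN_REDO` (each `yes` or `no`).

Answer: yes no

Derivation:
After op 1 (type): buf='qux' undo_depth=1 redo_depth=0
After op 2 (type): buf='quxdog' undo_depth=2 redo_depth=0
After op 3 (undo): buf='qux' undo_depth=1 redo_depth=1
After op 4 (type): buf='quxcat' undo_depth=2 redo_depth=0
After op 5 (undo): buf='qux' undo_depth=1 redo_depth=1
After op 6 (type): buf='quxblue' undo_depth=2 redo_depth=0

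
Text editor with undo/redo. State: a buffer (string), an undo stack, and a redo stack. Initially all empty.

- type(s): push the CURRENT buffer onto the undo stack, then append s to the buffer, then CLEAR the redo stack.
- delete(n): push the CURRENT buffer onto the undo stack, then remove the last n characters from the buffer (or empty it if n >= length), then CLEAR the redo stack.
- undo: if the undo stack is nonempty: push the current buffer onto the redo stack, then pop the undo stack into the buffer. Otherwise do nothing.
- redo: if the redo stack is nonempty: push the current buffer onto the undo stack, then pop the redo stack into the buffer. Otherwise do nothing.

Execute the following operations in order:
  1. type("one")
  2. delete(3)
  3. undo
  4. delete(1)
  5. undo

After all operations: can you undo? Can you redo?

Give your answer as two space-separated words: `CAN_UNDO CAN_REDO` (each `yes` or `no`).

After op 1 (type): buf='one' undo_depth=1 redo_depth=0
After op 2 (delete): buf='(empty)' undo_depth=2 redo_depth=0
After op 3 (undo): buf='one' undo_depth=1 redo_depth=1
After op 4 (delete): buf='on' undo_depth=2 redo_depth=0
After op 5 (undo): buf='one' undo_depth=1 redo_depth=1

Answer: yes yes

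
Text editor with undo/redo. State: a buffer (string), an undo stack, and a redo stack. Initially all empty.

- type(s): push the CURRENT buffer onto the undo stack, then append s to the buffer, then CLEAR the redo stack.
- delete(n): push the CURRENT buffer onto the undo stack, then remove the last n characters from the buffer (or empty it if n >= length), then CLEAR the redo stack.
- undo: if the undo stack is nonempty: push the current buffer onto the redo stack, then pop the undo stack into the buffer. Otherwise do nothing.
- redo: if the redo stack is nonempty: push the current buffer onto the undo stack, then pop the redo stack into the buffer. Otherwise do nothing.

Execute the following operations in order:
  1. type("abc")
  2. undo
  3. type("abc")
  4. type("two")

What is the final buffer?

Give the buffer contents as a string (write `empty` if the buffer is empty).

After op 1 (type): buf='abc' undo_depth=1 redo_depth=0
After op 2 (undo): buf='(empty)' undo_depth=0 redo_depth=1
After op 3 (type): buf='abc' undo_depth=1 redo_depth=0
After op 4 (type): buf='abctwo' undo_depth=2 redo_depth=0

Answer: abctwo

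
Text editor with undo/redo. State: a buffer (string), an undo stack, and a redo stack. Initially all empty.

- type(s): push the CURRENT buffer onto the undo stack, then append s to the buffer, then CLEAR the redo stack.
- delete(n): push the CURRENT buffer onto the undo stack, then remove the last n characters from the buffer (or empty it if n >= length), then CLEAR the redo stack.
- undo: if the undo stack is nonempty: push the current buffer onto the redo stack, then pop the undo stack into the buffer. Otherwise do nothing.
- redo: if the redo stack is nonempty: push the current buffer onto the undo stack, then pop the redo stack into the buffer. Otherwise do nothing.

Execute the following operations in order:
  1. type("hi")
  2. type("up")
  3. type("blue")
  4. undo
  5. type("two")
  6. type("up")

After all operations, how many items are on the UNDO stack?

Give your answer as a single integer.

Answer: 4

Derivation:
After op 1 (type): buf='hi' undo_depth=1 redo_depth=0
After op 2 (type): buf='hiup' undo_depth=2 redo_depth=0
After op 3 (type): buf='hiupblue' undo_depth=3 redo_depth=0
After op 4 (undo): buf='hiup' undo_depth=2 redo_depth=1
After op 5 (type): buf='hiuptwo' undo_depth=3 redo_depth=0
After op 6 (type): buf='hiuptwoup' undo_depth=4 redo_depth=0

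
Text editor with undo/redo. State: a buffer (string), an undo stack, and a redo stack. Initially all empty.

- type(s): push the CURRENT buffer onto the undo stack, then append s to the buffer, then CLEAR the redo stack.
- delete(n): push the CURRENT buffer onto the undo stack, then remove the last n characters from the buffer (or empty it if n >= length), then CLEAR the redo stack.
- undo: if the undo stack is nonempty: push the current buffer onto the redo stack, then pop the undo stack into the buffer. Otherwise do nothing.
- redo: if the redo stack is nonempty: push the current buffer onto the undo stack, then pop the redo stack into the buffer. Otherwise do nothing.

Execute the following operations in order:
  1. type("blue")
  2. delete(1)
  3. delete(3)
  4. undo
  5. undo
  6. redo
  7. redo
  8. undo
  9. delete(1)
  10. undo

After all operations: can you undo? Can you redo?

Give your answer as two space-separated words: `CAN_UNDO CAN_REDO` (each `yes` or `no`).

After op 1 (type): buf='blue' undo_depth=1 redo_depth=0
After op 2 (delete): buf='blu' undo_depth=2 redo_depth=0
After op 3 (delete): buf='(empty)' undo_depth=3 redo_depth=0
After op 4 (undo): buf='blu' undo_depth=2 redo_depth=1
After op 5 (undo): buf='blue' undo_depth=1 redo_depth=2
After op 6 (redo): buf='blu' undo_depth=2 redo_depth=1
After op 7 (redo): buf='(empty)' undo_depth=3 redo_depth=0
After op 8 (undo): buf='blu' undo_depth=2 redo_depth=1
After op 9 (delete): buf='bl' undo_depth=3 redo_depth=0
After op 10 (undo): buf='blu' undo_depth=2 redo_depth=1

Answer: yes yes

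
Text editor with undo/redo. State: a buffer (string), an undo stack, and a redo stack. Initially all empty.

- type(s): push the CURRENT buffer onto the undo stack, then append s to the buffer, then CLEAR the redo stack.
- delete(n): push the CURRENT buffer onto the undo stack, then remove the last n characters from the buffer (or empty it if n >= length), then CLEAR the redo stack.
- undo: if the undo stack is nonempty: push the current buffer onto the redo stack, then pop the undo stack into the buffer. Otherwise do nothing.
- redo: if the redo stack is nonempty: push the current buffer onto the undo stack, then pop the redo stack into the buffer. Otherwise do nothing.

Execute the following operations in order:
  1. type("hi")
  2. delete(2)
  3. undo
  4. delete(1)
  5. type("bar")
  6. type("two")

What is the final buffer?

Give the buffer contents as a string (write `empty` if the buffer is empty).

Answer: hbartwo

Derivation:
After op 1 (type): buf='hi' undo_depth=1 redo_depth=0
After op 2 (delete): buf='(empty)' undo_depth=2 redo_depth=0
After op 3 (undo): buf='hi' undo_depth=1 redo_depth=1
After op 4 (delete): buf='h' undo_depth=2 redo_depth=0
After op 5 (type): buf='hbar' undo_depth=3 redo_depth=0
After op 6 (type): buf='hbartwo' undo_depth=4 redo_depth=0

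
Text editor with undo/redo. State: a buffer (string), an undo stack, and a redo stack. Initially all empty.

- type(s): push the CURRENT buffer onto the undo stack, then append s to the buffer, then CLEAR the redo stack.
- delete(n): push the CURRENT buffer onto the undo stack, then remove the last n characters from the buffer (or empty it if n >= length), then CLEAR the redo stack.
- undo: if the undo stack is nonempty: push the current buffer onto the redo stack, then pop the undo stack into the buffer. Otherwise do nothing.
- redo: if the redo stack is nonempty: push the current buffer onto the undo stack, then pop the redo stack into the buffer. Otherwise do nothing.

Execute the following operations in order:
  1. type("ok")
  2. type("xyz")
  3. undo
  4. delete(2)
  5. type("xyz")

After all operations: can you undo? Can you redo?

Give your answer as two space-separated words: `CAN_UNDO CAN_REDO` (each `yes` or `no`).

After op 1 (type): buf='ok' undo_depth=1 redo_depth=0
After op 2 (type): buf='okxyz' undo_depth=2 redo_depth=0
After op 3 (undo): buf='ok' undo_depth=1 redo_depth=1
After op 4 (delete): buf='(empty)' undo_depth=2 redo_depth=0
After op 5 (type): buf='xyz' undo_depth=3 redo_depth=0

Answer: yes no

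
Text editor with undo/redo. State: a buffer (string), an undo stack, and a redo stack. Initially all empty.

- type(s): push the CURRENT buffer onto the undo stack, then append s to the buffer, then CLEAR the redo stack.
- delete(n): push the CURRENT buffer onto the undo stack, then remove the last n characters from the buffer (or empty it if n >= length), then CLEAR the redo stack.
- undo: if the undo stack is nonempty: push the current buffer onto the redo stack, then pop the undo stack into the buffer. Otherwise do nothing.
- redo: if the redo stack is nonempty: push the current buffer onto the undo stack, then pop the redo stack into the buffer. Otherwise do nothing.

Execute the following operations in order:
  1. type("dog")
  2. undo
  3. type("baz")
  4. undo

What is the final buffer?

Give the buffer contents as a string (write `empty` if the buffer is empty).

Answer: empty

Derivation:
After op 1 (type): buf='dog' undo_depth=1 redo_depth=0
After op 2 (undo): buf='(empty)' undo_depth=0 redo_depth=1
After op 3 (type): buf='baz' undo_depth=1 redo_depth=0
After op 4 (undo): buf='(empty)' undo_depth=0 redo_depth=1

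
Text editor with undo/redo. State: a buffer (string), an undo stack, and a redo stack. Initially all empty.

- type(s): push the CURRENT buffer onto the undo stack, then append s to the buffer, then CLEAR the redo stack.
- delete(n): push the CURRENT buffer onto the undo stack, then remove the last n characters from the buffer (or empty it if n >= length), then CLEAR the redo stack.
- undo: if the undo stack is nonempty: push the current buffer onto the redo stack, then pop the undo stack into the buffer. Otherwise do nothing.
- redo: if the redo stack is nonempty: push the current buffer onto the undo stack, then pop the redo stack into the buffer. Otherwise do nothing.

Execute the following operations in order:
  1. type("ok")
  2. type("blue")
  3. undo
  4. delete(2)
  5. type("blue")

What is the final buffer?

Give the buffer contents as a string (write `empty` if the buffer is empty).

Answer: blue

Derivation:
After op 1 (type): buf='ok' undo_depth=1 redo_depth=0
After op 2 (type): buf='okblue' undo_depth=2 redo_depth=0
After op 3 (undo): buf='ok' undo_depth=1 redo_depth=1
After op 4 (delete): buf='(empty)' undo_depth=2 redo_depth=0
After op 5 (type): buf='blue' undo_depth=3 redo_depth=0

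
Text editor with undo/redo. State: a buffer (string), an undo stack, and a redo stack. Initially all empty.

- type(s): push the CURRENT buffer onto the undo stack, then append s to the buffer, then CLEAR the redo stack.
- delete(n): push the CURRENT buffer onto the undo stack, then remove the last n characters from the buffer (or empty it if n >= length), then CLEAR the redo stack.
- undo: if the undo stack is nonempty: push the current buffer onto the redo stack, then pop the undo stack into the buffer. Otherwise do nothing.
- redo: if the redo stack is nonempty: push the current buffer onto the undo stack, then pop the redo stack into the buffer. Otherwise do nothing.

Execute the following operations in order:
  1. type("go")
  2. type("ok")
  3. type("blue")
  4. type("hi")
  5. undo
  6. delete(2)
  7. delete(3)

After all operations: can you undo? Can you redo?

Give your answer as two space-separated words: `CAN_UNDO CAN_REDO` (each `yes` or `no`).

After op 1 (type): buf='go' undo_depth=1 redo_depth=0
After op 2 (type): buf='gook' undo_depth=2 redo_depth=0
After op 3 (type): buf='gookblue' undo_depth=3 redo_depth=0
After op 4 (type): buf='gookbluehi' undo_depth=4 redo_depth=0
After op 5 (undo): buf='gookblue' undo_depth=3 redo_depth=1
After op 6 (delete): buf='gookbl' undo_depth=4 redo_depth=0
After op 7 (delete): buf='goo' undo_depth=5 redo_depth=0

Answer: yes no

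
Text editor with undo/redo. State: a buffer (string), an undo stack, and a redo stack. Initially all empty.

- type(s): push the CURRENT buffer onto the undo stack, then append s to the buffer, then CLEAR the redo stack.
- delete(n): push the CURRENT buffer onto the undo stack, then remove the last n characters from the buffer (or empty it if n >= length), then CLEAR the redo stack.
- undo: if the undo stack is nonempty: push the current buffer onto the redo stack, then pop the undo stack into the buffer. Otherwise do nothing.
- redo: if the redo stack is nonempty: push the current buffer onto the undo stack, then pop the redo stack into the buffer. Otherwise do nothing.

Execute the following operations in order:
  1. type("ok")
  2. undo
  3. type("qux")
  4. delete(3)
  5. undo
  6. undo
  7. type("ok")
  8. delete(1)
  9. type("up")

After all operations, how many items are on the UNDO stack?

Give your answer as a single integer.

Answer: 3

Derivation:
After op 1 (type): buf='ok' undo_depth=1 redo_depth=0
After op 2 (undo): buf='(empty)' undo_depth=0 redo_depth=1
After op 3 (type): buf='qux' undo_depth=1 redo_depth=0
After op 4 (delete): buf='(empty)' undo_depth=2 redo_depth=0
After op 5 (undo): buf='qux' undo_depth=1 redo_depth=1
After op 6 (undo): buf='(empty)' undo_depth=0 redo_depth=2
After op 7 (type): buf='ok' undo_depth=1 redo_depth=0
After op 8 (delete): buf='o' undo_depth=2 redo_depth=0
After op 9 (type): buf='oup' undo_depth=3 redo_depth=0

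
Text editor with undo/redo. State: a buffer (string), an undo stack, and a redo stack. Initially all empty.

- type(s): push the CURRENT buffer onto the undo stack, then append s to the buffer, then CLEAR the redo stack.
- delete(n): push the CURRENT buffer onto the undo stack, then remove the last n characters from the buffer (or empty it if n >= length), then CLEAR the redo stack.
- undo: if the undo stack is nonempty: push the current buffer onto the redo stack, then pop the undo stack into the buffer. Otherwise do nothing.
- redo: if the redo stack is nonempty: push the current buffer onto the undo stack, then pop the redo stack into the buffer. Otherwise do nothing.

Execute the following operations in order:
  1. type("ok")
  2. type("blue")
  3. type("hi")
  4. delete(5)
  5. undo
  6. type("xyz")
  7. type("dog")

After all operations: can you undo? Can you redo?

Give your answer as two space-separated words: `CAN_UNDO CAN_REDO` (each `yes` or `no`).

After op 1 (type): buf='ok' undo_depth=1 redo_depth=0
After op 2 (type): buf='okblue' undo_depth=2 redo_depth=0
After op 3 (type): buf='okbluehi' undo_depth=3 redo_depth=0
After op 4 (delete): buf='okb' undo_depth=4 redo_depth=0
After op 5 (undo): buf='okbluehi' undo_depth=3 redo_depth=1
After op 6 (type): buf='okbluehixyz' undo_depth=4 redo_depth=0
After op 7 (type): buf='okbluehixyzdog' undo_depth=5 redo_depth=0

Answer: yes no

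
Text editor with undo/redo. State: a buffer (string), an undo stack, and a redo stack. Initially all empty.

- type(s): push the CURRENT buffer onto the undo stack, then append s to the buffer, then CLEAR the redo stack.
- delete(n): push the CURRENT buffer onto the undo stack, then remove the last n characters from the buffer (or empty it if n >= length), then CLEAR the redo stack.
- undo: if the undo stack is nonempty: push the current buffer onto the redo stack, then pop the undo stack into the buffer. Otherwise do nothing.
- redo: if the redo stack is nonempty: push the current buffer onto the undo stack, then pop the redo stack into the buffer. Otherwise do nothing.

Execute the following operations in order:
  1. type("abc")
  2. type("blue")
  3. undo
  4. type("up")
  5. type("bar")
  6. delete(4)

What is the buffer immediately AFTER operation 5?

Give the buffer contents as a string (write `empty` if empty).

After op 1 (type): buf='abc' undo_depth=1 redo_depth=0
After op 2 (type): buf='abcblue' undo_depth=2 redo_depth=0
After op 3 (undo): buf='abc' undo_depth=1 redo_depth=1
After op 4 (type): buf='abcup' undo_depth=2 redo_depth=0
After op 5 (type): buf='abcupbar' undo_depth=3 redo_depth=0

Answer: abcupbar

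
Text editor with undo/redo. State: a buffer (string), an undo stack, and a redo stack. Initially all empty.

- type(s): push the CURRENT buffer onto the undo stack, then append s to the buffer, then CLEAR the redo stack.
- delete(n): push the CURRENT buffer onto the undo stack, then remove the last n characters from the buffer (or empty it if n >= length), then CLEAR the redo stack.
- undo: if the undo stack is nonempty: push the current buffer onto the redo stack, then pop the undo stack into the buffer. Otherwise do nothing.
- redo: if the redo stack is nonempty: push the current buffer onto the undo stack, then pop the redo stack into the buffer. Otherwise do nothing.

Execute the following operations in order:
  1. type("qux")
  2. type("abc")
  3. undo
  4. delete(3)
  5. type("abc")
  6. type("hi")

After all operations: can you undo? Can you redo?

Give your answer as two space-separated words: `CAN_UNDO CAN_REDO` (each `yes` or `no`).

Answer: yes no

Derivation:
After op 1 (type): buf='qux' undo_depth=1 redo_depth=0
After op 2 (type): buf='quxabc' undo_depth=2 redo_depth=0
After op 3 (undo): buf='qux' undo_depth=1 redo_depth=1
After op 4 (delete): buf='(empty)' undo_depth=2 redo_depth=0
After op 5 (type): buf='abc' undo_depth=3 redo_depth=0
After op 6 (type): buf='abchi' undo_depth=4 redo_depth=0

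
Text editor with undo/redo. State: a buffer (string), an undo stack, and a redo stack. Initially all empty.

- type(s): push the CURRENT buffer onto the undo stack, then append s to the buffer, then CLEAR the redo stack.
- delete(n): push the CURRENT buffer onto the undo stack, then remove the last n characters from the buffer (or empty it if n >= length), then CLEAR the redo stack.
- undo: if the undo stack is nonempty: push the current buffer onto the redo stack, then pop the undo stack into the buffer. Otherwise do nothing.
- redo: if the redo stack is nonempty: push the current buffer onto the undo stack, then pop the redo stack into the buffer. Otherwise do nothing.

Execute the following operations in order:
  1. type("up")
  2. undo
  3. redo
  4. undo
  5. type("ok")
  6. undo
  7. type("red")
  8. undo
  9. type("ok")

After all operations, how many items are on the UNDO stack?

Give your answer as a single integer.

After op 1 (type): buf='up' undo_depth=1 redo_depth=0
After op 2 (undo): buf='(empty)' undo_depth=0 redo_depth=1
After op 3 (redo): buf='up' undo_depth=1 redo_depth=0
After op 4 (undo): buf='(empty)' undo_depth=0 redo_depth=1
After op 5 (type): buf='ok' undo_depth=1 redo_depth=0
After op 6 (undo): buf='(empty)' undo_depth=0 redo_depth=1
After op 7 (type): buf='red' undo_depth=1 redo_depth=0
After op 8 (undo): buf='(empty)' undo_depth=0 redo_depth=1
After op 9 (type): buf='ok' undo_depth=1 redo_depth=0

Answer: 1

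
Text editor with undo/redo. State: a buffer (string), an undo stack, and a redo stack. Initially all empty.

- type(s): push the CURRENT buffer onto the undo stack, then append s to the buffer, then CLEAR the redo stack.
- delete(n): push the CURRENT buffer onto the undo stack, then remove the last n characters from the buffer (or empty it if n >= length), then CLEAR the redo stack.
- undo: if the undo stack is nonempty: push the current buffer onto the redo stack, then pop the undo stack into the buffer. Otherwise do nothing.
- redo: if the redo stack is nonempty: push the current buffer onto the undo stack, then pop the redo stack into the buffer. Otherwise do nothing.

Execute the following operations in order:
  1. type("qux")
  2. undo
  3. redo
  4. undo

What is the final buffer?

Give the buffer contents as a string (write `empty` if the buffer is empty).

After op 1 (type): buf='qux' undo_depth=1 redo_depth=0
After op 2 (undo): buf='(empty)' undo_depth=0 redo_depth=1
After op 3 (redo): buf='qux' undo_depth=1 redo_depth=0
After op 4 (undo): buf='(empty)' undo_depth=0 redo_depth=1

Answer: empty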